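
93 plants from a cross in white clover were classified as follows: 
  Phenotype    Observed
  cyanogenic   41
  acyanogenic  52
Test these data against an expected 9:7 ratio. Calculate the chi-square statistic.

Under the 9:7 hypothesis (Σ ratio = 16, N = 93):
  cyanogenic: 93 × 9/16 = 52.3125
  acyanogenic: 93 × 7/16 = 40.6875
χ² = Σ (O − E)² / E
  cyanogenic: (41 − 52.3125)² / 52.3125 = 2.4463
  acyanogenic: (52 − 40.6875)² / 40.6875 = 3.1453
χ² = 2.4463 + 3.1453 = 5.5916 ≈ 5.592

5.592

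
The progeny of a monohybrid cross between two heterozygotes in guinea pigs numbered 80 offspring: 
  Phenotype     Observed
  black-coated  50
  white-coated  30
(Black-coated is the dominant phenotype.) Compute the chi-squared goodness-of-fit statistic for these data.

For a monohybrid cross between heterozygotes with complete dominance, the expected phenotypic ratio is 3:1.
The 3:1 ratio has 4 parts, so with N = 80 the expected counts are:
  black-coated: 80 × 3/4 = 60
  white-coated: 80 × 1/4 = 20
χ² = Σ (O − E)² / E
  black-coated: (50 − 60)² / 60 = 1.6667
  white-coated: (30 − 20)² / 20 = 5.0000
χ² = 1.6667 + 5.0000 = 6.6667 ≈ 6.667

6.667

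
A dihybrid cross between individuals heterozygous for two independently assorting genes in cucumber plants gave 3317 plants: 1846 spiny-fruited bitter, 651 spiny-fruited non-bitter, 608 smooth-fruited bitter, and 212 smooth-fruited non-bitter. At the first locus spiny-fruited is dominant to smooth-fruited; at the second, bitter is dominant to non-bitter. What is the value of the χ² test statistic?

1.987

A dihybrid F₂ with independent assortment and complete dominance at both loci gives a 9:3:3:1 phenotypic ratio.
Total ratio parts = 16. Expected numbers out of 3317:
  spiny-fruited bitter: 3317 × 9/16 = 1865.8125
  spiny-fruited non-bitter: 3317 × 3/16 = 621.9375
  smooth-fruited bitter: 3317 × 3/16 = 621.9375
  smooth-fruited non-bitter: 3317 × 1/16 = 207.3125
χ² = Σ (O − E)² / E
  spiny-fruited bitter: (1846 − 1865.8125)² / 1865.8125 = 0.2104
  spiny-fruited non-bitter: (651 − 621.9375)² / 621.9375 = 1.3581
  smooth-fruited bitter: (608 − 621.9375)² / 621.9375 = 0.3123
  smooth-fruited non-bitter: (212 − 207.3125)² / 207.3125 = 0.1060
χ² = 0.2104 + 1.3581 + 0.3123 + 0.1060 = 1.9868 ≈ 1.987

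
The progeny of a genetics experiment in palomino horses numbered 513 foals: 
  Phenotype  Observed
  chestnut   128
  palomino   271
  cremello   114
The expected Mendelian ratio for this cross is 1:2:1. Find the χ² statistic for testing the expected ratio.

2.404

Expected counts for N = 513 under a 1:2:1 ratio (total parts = 4):
  chestnut: 513 × 1/4 = 128.25
  palomino: 513 × 2/4 = 256.5
  cremello: 513 × 1/4 = 128.25
χ² = Σ (O − E)² / E
  chestnut: (128 − 128.25)² / 128.25 = 0.0005
  palomino: (271 − 256.5)² / 256.5 = 0.8197
  cremello: (114 − 128.25)² / 128.25 = 1.5833
χ² = 0.0005 + 0.8197 + 1.5833 = 2.4035 ≈ 2.404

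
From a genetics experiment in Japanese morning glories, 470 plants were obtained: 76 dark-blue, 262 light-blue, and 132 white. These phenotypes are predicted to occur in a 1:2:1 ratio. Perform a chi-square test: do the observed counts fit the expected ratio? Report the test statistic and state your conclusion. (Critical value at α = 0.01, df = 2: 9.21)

19.549; not consistent

Under the 1:2:1 hypothesis (Σ ratio = 4, N = 470):
  dark-blue: 470 × 1/4 = 117.5
  light-blue: 470 × 2/4 = 235
  white: 470 × 1/4 = 117.5
χ² = Σ (O − E)² / E
  dark-blue: (76 − 117.5)² / 117.5 = 14.6574
  light-blue: (262 − 235)² / 235 = 3.1021
  white: (132 − 117.5)² / 117.5 = 1.7894
χ² = 14.6574 + 3.1021 + 1.7894 = 19.5489 ≈ 19.549
Degrees of freedom = 3 − 1 = 2; critical value at α = 0.01 is 9.21.
Since 19.549 > 9.21, we reject the null hypothesis — the data do not fit the 1:2:1 ratio.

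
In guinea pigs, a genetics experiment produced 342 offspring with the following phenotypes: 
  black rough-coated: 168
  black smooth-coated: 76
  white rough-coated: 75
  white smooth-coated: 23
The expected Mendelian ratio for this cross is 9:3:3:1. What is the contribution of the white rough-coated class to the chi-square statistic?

Total ratio parts = 16. Expected numbers out of 342:
  black rough-coated: 342 × 9/16 = 192.375
  black smooth-coated: 342 × 3/16 = 64.125
  white rough-coated: 342 × 3/16 = 64.125
  white smooth-coated: 342 × 1/16 = 21.375
Contribution of white rough-coated: (75 − 64.125)² / 64.125 = 1.8443

1.844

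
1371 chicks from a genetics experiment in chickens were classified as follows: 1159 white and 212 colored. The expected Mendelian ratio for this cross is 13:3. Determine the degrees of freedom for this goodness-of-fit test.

1

A goodness-of-fit test with 2 phenotype classes has df = 2 − 1 = 1.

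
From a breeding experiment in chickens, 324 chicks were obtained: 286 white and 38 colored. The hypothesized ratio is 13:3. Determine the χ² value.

Expected counts for N = 324 under a 13:3 ratio (total parts = 16):
  white: 324 × 13/16 = 263.25
  colored: 324 × 3/16 = 60.75
χ² = Σ (O − E)² / E
  white: (286 − 263.25)² / 263.25 = 1.9660
  colored: (38 − 60.75)² / 60.75 = 8.5195
χ² = 1.9660 + 8.5195 = 10.4855 ≈ 10.486

10.486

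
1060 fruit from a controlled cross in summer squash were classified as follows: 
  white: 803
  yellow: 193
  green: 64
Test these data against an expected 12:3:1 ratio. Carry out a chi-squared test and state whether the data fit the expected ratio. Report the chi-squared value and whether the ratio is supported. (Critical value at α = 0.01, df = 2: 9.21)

0.323; consistent

The 12:3:1 ratio has 16 parts, so with N = 1060 the expected counts are:
  white: 1060 × 12/16 = 795
  yellow: 1060 × 3/16 = 198.75
  green: 1060 × 1/16 = 66.25
χ² = Σ (O − E)² / E
  white: (803 − 795)² / 795 = 0.0805
  yellow: (193 − 198.75)² / 198.75 = 0.1664
  green: (64 − 66.25)² / 66.25 = 0.0764
χ² = 0.0805 + 0.1664 + 0.0764 = 0.3233 ≈ 0.323
Degrees of freedom = 3 − 1 = 2; critical value at α = 0.01 is 9.21.
Since 0.323 < 9.21, we fail to reject the null hypothesis — the data are consistent with the 12:3:1 ratio.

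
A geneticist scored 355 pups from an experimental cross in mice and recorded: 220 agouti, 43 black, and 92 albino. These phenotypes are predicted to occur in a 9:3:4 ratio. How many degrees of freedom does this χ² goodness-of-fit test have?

2

A goodness-of-fit test with 3 phenotype classes has df = 3 − 1 = 2.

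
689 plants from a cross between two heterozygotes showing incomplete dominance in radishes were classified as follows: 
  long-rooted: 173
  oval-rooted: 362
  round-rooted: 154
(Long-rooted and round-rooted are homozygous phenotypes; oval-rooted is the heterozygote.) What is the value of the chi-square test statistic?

2.826

With incomplete dominance, a heterozygote × heterozygote cross gives a 1:2:1 phenotypic ratio.
Total ratio parts = 4. Expected numbers out of 689:
  long-rooted: 689 × 1/4 = 172.25
  oval-rooted: 689 × 2/4 = 344.5
  round-rooted: 689 × 1/4 = 172.25
χ² = Σ (O − E)² / E
  long-rooted: (173 − 172.25)² / 172.25 = 0.0033
  oval-rooted: (362 − 344.5)² / 344.5 = 0.8890
  round-rooted: (154 − 172.25)² / 172.25 = 1.9336
χ² = 0.0033 + 0.8890 + 1.9336 = 2.8259 ≈ 2.826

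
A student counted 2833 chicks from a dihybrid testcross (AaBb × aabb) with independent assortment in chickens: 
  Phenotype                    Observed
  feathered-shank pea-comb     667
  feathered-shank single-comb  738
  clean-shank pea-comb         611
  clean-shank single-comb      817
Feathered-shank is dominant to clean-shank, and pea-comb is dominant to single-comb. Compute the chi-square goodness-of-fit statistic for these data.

A dihybrid testcross with independent assortment gives a 1:1:1:1 ratio.
Expected counts for N = 2833 under a 1:1:1:1 ratio (total parts = 4):
  feathered-shank pea-comb: 2833 × 1/4 = 708.25
  feathered-shank single-comb: 2833 × 1/4 = 708.25
  clean-shank pea-comb: 2833 × 1/4 = 708.25
  clean-shank single-comb: 2833 × 1/4 = 708.25
χ² = Σ (O − E)² / E
  feathered-shank pea-comb: (667 − 708.25)² / 708.25 = 2.4025
  feathered-shank single-comb: (738 − 708.25)² / 708.25 = 1.2496
  clean-shank pea-comb: (611 − 708.25)² / 708.25 = 13.3534
  clean-shank single-comb: (817 − 708.25)² / 708.25 = 16.6983
χ² = 2.4025 + 1.2496 + 13.3534 + 16.6983 = 33.7038 ≈ 33.704

33.704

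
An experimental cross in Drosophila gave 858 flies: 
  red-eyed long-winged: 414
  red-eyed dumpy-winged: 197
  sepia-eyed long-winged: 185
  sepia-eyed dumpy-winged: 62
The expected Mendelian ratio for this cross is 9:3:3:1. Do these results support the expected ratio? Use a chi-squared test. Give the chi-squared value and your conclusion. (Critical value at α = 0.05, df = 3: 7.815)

The 9:3:3:1 ratio has 16 parts, so with N = 858 the expected counts are:
  red-eyed long-winged: 858 × 9/16 = 482.625
  red-eyed dumpy-winged: 858 × 3/16 = 160.875
  sepia-eyed long-winged: 858 × 3/16 = 160.875
  sepia-eyed dumpy-winged: 858 × 1/16 = 53.625
χ² = Σ (O − E)² / E
  red-eyed long-winged: (414 − 482.625)² / 482.625 = 9.7579
  red-eyed dumpy-winged: (197 − 160.875)² / 160.875 = 8.1120
  sepia-eyed long-winged: (185 − 160.875)² / 160.875 = 3.6178
  sepia-eyed dumpy-winged: (62 − 53.625)² / 53.625 = 1.3080
χ² = 9.7579 + 8.1120 + 3.6178 + 1.3080 = 22.7957 ≈ 22.796
Degrees of freedom = 4 − 1 = 3; critical value at α = 0.05 is 7.815.
Since 22.796 > 7.815, we reject the null hypothesis — the data do not fit the 9:3:3:1 ratio.

22.796; not consistent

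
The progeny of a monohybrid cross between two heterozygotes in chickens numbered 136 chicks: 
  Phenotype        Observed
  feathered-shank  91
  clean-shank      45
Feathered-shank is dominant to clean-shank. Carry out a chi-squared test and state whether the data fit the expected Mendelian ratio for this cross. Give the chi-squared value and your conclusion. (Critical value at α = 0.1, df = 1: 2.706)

For a monohybrid cross between heterozygotes with complete dominance, the expected phenotypic ratio is 3:1.
Expected counts for N = 136 under a 3:1 ratio (total parts = 4):
  feathered-shank: 136 × 3/4 = 102
  clean-shank: 136 × 1/4 = 34
χ² = Σ (O − E)² / E
  feathered-shank: (91 − 102)² / 102 = 1.1863
  clean-shank: (45 − 34)² / 34 = 3.5588
χ² = 1.1863 + 3.5588 = 4.7451 ≈ 4.745
Degrees of freedom = 2 − 1 = 1; critical value at α = 0.1 is 2.706.
Since 4.745 > 2.706, we reject the null hypothesis — the data do not fit the 3:1 ratio.

4.745; not consistent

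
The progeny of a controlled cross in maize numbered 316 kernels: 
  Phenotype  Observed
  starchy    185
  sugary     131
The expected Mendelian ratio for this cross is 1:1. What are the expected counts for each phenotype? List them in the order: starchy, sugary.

The 1:1 ratio has 2 parts, so with N = 316 the expected counts are:
  starchy: 316 × 1/2 = 158
  sugary: 316 × 1/2 = 158

158, 158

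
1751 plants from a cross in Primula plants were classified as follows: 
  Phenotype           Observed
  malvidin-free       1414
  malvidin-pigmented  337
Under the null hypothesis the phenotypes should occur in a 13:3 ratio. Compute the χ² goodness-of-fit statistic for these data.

0.283

Expected counts for N = 1751 under a 13:3 ratio (total parts = 16):
  malvidin-free: 1751 × 13/16 = 1422.6875
  malvidin-pigmented: 1751 × 3/16 = 328.3125
χ² = Σ (O − E)² / E
  malvidin-free: (1414 − 1422.6875)² / 1422.6875 = 0.0530
  malvidin-pigmented: (337 − 328.3125)² / 328.3125 = 0.2299
χ² = 0.0530 + 0.2299 = 0.2829 ≈ 0.283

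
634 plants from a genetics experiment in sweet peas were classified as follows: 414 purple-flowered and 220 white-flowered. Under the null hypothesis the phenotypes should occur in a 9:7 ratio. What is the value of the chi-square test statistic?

The 9:7 ratio has 16 parts, so with N = 634 the expected counts are:
  purple-flowered: 634 × 9/16 = 356.625
  white-flowered: 634 × 7/16 = 277.375
χ² = Σ (O − E)² / E
  purple-flowered: (414 − 356.625)² / 356.625 = 9.2307
  white-flowered: (220 − 277.375)² / 277.375 = 11.8680
χ² = 9.2307 + 11.8680 = 21.0987 ≈ 21.099

21.099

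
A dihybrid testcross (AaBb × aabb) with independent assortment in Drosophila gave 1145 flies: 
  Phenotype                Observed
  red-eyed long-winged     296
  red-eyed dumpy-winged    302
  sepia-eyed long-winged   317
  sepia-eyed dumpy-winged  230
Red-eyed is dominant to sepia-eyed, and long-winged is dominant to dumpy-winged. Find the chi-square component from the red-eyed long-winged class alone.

A dihybrid testcross with independent assortment gives a 1:1:1:1 ratio.
Under the 1:1:1:1 hypothesis (Σ ratio = 4, N = 1145):
  red-eyed long-winged: 1145 × 1/4 = 286.25
  red-eyed dumpy-winged: 1145 × 1/4 = 286.25
  sepia-eyed long-winged: 1145 × 1/4 = 286.25
  sepia-eyed dumpy-winged: 1145 × 1/4 = 286.25
Contribution of red-eyed long-winged: (296 − 286.25)² / 286.25 = 0.3321

0.332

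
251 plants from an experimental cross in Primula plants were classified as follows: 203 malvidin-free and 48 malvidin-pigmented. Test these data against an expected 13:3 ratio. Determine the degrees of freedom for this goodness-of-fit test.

A goodness-of-fit test with 2 phenotype classes has df = 2 − 1 = 1.

1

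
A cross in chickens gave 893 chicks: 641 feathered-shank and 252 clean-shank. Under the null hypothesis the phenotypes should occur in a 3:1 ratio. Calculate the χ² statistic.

4.937

Under the 3:1 hypothesis (Σ ratio = 4, N = 893):
  feathered-shank: 893 × 3/4 = 669.75
  clean-shank: 893 × 1/4 = 223.25
χ² = Σ (O − E)² / E
  feathered-shank: (641 − 669.75)² / 669.75 = 1.2341
  clean-shank: (252 − 223.25)² / 223.25 = 3.7024
χ² = 1.2341 + 3.7024 = 4.9365 ≈ 4.937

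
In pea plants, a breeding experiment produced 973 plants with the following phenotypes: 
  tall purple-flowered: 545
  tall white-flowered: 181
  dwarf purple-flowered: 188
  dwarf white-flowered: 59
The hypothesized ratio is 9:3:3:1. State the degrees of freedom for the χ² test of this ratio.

3

A goodness-of-fit test with 4 phenotype classes has df = 4 − 1 = 3.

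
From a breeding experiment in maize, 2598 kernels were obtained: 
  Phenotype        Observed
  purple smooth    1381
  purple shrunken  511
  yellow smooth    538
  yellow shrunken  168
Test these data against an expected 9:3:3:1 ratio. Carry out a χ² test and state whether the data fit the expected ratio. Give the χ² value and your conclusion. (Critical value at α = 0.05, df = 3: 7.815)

Total ratio parts = 16. Expected numbers out of 2598:
  purple smooth: 2598 × 9/16 = 1461.375
  purple shrunken: 2598 × 3/16 = 487.125
  yellow smooth: 2598 × 3/16 = 487.125
  yellow shrunken: 2598 × 1/16 = 162.375
χ² = Σ (O − E)² / E
  purple smooth: (1381 − 1461.375)² / 1461.375 = 4.4206
  purple shrunken: (511 − 487.125)² / 487.125 = 1.1702
  yellow smooth: (538 − 487.125)² / 487.125 = 5.3134
  yellow shrunken: (168 − 162.375)² / 162.375 = 0.1949
χ² = 4.4206 + 1.1702 + 5.3134 + 0.1949 = 11.0991 ≈ 11.099
Degrees of freedom = 4 − 1 = 3; critical value at α = 0.05 is 7.815.
Since 11.099 > 7.815, we reject the null hypothesis — the data do not fit the 9:3:3:1 ratio.

11.099; not consistent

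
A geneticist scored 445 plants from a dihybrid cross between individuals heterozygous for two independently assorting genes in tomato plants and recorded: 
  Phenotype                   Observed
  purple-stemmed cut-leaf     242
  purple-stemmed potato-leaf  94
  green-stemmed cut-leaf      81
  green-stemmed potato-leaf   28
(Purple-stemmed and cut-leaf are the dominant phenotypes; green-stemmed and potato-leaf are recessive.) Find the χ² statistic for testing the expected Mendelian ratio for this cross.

1.686

A dihybrid F₂ with independent assortment and complete dominance at both loci gives a 9:3:3:1 phenotypic ratio.
The 9:3:3:1 ratio has 16 parts, so with N = 445 the expected counts are:
  purple-stemmed cut-leaf: 445 × 9/16 = 250.3125
  purple-stemmed potato-leaf: 445 × 3/16 = 83.4375
  green-stemmed cut-leaf: 445 × 3/16 = 83.4375
  green-stemmed potato-leaf: 445 × 1/16 = 27.8125
χ² = Σ (O − E)² / E
  purple-stemmed cut-leaf: (242 − 250.3125)² / 250.3125 = 0.2760
  purple-stemmed potato-leaf: (94 − 83.4375)² / 83.4375 = 1.3371
  green-stemmed cut-leaf: (81 − 83.4375)² / 83.4375 = 0.0712
  green-stemmed potato-leaf: (28 − 27.8125)² / 27.8125 = 0.0013
χ² = 0.2760 + 1.3371 + 0.0712 + 0.0013 = 1.6856 ≈ 1.686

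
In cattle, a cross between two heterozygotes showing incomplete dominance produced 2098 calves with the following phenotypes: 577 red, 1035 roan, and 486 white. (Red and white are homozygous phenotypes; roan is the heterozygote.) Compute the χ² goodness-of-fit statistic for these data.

With incomplete dominance, a heterozygote × heterozygote cross gives a 1:2:1 phenotypic ratio.
Under the 1:2:1 hypothesis (Σ ratio = 4, N = 2098):
  red: 2098 × 1/4 = 524.5
  roan: 2098 × 2/4 = 1049
  white: 2098 × 1/4 = 524.5
χ² = Σ (O − E)² / E
  red: (577 − 524.5)² / 524.5 = 5.2550
  roan: (1035 − 1049)² / 1049 = 0.1868
  white: (486 − 524.5)² / 524.5 = 2.8260
χ² = 5.2550 + 0.1868 + 2.8260 = 8.2678 ≈ 8.268

8.268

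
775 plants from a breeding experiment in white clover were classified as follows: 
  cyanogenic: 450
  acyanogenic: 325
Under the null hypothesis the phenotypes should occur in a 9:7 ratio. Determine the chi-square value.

1.037

Under the 9:7 hypothesis (Σ ratio = 16, N = 775):
  cyanogenic: 775 × 9/16 = 435.9375
  acyanogenic: 775 × 7/16 = 339.0625
χ² = Σ (O − E)² / E
  cyanogenic: (450 − 435.9375)² / 435.9375 = 0.4536
  acyanogenic: (325 − 339.0625)² / 339.0625 = 0.5832
χ² = 0.4536 + 0.5832 = 1.0368 ≈ 1.037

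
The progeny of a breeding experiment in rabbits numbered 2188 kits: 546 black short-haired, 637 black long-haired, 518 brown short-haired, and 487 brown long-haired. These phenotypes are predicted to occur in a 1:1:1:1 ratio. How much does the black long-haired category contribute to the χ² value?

Total ratio parts = 4. Expected numbers out of 2188:
  black short-haired: 2188 × 1/4 = 547
  black long-haired: 2188 × 1/4 = 547
  brown short-haired: 2188 × 1/4 = 547
  brown long-haired: 2188 × 1/4 = 547
Contribution of black long-haired: (637 − 547)² / 547 = 14.8080

14.808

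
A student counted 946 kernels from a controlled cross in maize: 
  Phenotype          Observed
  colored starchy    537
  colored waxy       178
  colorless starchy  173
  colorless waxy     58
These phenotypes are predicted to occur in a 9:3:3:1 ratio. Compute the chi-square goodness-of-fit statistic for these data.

The 9:3:3:1 ratio has 16 parts, so with N = 946 the expected counts are:
  colored starchy: 946 × 9/16 = 532.125
  colored waxy: 946 × 3/16 = 177.375
  colorless starchy: 946 × 3/16 = 177.375
  colorless waxy: 946 × 1/16 = 59.125
χ² = Σ (O − E)² / E
  colored starchy: (537 − 532.125)² / 532.125 = 0.0447
  colored waxy: (178 − 177.375)² / 177.375 = 0.0022
  colorless starchy: (173 − 177.375)² / 177.375 = 0.1079
  colorless waxy: (58 − 59.125)² / 59.125 = 0.0214
χ² = 0.0447 + 0.0022 + 0.1079 + 0.0214 = 0.1762 ≈ 0.176

0.176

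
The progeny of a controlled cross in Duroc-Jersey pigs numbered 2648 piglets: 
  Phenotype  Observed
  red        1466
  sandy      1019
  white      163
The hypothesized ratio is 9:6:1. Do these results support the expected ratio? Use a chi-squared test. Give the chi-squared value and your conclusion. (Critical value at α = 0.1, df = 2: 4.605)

Expected counts for N = 2648 under a 9:6:1 ratio (total parts = 16):
  red: 2648 × 9/16 = 1489.5
  sandy: 2648 × 6/16 = 993
  white: 2648 × 1/16 = 165.5
χ² = Σ (O − E)² / E
  red: (1466 − 1489.5)² / 1489.5 = 0.3708
  sandy: (1019 − 993)² / 993 = 0.6808
  white: (163 − 165.5)² / 165.5 = 0.0378
χ² = 0.3708 + 0.6808 + 0.0378 = 1.0894 ≈ 1.089
Degrees of freedom = 3 − 1 = 2; critical value at α = 0.1 is 4.605.
Since 1.089 < 4.605, we fail to reject the null hypothesis — the data are consistent with the 9:6:1 ratio.

1.089; consistent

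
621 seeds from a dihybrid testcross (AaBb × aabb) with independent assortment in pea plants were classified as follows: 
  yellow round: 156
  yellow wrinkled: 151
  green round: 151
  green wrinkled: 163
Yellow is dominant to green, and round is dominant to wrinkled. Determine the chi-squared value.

A dihybrid testcross with independent assortment gives a 1:1:1:1 ratio.
The 1:1:1:1 ratio has 4 parts, so with N = 621 the expected counts are:
  yellow round: 621 × 1/4 = 155.25
  yellow wrinkled: 621 × 1/4 = 155.25
  green round: 621 × 1/4 = 155.25
  green wrinkled: 621 × 1/4 = 155.25
χ² = Σ (O − E)² / E
  yellow round: (156 − 155.25)² / 155.25 = 0.0036
  yellow wrinkled: (151 − 155.25)² / 155.25 = 0.1163
  green round: (151 − 155.25)² / 155.25 = 0.1163
  green wrinkled: (163 − 155.25)² / 155.25 = 0.3869
χ² = 0.0036 + 0.1163 + 0.1163 + 0.3869 = 0.6231 ≈ 0.623

0.623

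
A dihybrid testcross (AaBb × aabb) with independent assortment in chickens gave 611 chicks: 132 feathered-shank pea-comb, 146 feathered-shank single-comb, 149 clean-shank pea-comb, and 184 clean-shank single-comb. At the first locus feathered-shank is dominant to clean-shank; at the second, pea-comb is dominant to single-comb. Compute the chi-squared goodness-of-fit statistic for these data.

A dihybrid testcross with independent assortment gives a 1:1:1:1 ratio.
Under the 1:1:1:1 hypothesis (Σ ratio = 4, N = 611):
  feathered-shank pea-comb: 611 × 1/4 = 152.75
  feathered-shank single-comb: 611 × 1/4 = 152.75
  clean-shank pea-comb: 611 × 1/4 = 152.75
  clean-shank single-comb: 611 × 1/4 = 152.75
χ² = Σ (O − E)² / E
  feathered-shank pea-comb: (132 − 152.75)² / 152.75 = 2.8187
  feathered-shank single-comb: (146 − 152.75)² / 152.75 = 0.2983
  clean-shank pea-comb: (149 − 152.75)² / 152.75 = 0.0921
  clean-shank single-comb: (184 − 152.75)² / 152.75 = 6.3932
χ² = 2.8187 + 0.2983 + 0.0921 + 6.3932 = 9.6023 ≈ 9.602

9.602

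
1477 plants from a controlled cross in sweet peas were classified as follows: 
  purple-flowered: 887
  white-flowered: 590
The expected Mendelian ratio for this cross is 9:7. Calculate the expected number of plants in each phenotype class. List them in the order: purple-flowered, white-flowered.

Expected counts for N = 1477 under a 9:7 ratio (total parts = 16):
  purple-flowered: 1477 × 9/16 = 830.8125
  white-flowered: 1477 × 7/16 = 646.1875

830.8125, 646.1875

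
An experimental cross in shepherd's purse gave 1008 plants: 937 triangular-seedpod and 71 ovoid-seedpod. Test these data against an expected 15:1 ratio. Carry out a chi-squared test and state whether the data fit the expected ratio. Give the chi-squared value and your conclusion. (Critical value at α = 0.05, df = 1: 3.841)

Total ratio parts = 16. Expected numbers out of 1008:
  triangular-seedpod: 1008 × 15/16 = 945
  ovoid-seedpod: 1008 × 1/16 = 63
χ² = Σ (O − E)² / E
  triangular-seedpod: (937 − 945)² / 945 = 0.0677
  ovoid-seedpod: (71 − 63)² / 63 = 1.0159
χ² = 0.0677 + 1.0159 = 1.0836 ≈ 1.084
Degrees of freedom = 2 − 1 = 1; critical value at α = 0.05 is 3.841.
Since 1.084 < 3.841, we fail to reject the null hypothesis — the data are consistent with the 15:1 ratio.

1.084; consistent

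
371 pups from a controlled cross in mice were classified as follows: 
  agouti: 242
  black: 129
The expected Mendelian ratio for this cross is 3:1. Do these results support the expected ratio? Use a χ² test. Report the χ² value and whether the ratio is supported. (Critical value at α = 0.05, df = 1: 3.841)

18.890; not consistent

Under the 3:1 hypothesis (Σ ratio = 4, N = 371):
  agouti: 371 × 3/4 = 278.25
  black: 371 × 1/4 = 92.75
χ² = Σ (O − E)² / E
  agouti: (242 − 278.25)² / 278.25 = 4.7226
  black: (129 − 92.75)² / 92.75 = 14.1678
χ² = 4.7226 + 14.1678 = 18.8904 ≈ 18.890
Degrees of freedom = 2 − 1 = 1; critical value at α = 0.05 is 3.841.
Since 18.890 > 3.841, we reject the null hypothesis — the data do not fit the 3:1 ratio.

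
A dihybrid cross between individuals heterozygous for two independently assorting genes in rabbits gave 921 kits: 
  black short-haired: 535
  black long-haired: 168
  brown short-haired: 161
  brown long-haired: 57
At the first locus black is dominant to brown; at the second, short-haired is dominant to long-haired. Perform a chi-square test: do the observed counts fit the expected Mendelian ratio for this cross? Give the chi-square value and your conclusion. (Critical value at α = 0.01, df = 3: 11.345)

1.478; consistent

A dihybrid F₂ with independent assortment and complete dominance at both loci gives a 9:3:3:1 phenotypic ratio.
The 9:3:3:1 ratio has 16 parts, so with N = 921 the expected counts are:
  black short-haired: 921 × 9/16 = 518.0625
  black long-haired: 921 × 3/16 = 172.6875
  brown short-haired: 921 × 3/16 = 172.6875
  brown long-haired: 921 × 1/16 = 57.5625
χ² = Σ (O − E)² / E
  black short-haired: (535 − 518.0625)² / 518.0625 = 0.5538
  black long-haired: (168 − 172.6875)² / 172.6875 = 0.1272
  brown short-haired: (161 − 172.6875)² / 172.6875 = 0.7910
  brown long-haired: (57 − 57.5625)² / 57.5625 = 0.0055
χ² = 0.5538 + 0.1272 + 0.7910 + 0.0055 = 1.4775 ≈ 1.478
Degrees of freedom = 4 − 1 = 3; critical value at α = 0.01 is 11.345.
Since 1.478 < 11.345, we fail to reject the null hypothesis — the data are consistent with the 9:3:3:1 ratio.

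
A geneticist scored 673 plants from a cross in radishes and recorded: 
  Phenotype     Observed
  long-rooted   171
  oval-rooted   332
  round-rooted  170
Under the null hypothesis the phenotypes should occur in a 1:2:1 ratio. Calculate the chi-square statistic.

0.123

Expected counts for N = 673 under a 1:2:1 ratio (total parts = 4):
  long-rooted: 673 × 1/4 = 168.25
  oval-rooted: 673 × 2/4 = 336.5
  round-rooted: 673 × 1/4 = 168.25
χ² = Σ (O − E)² / E
  long-rooted: (171 − 168.25)² / 168.25 = 0.0449
  oval-rooted: (332 − 336.5)² / 336.5 = 0.0602
  round-rooted: (170 − 168.25)² / 168.25 = 0.0182
χ² = 0.0449 + 0.0602 + 0.0182 = 0.1233 ≈ 0.123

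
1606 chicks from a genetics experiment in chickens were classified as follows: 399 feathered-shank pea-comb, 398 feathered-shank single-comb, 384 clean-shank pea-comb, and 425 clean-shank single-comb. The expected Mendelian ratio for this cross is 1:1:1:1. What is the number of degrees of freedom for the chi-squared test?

A goodness-of-fit test with 4 phenotype classes has df = 4 − 1 = 3.

3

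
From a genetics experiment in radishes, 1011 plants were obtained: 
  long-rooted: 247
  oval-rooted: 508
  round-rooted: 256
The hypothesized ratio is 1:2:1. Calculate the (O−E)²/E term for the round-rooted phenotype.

0.042

The 1:2:1 ratio has 4 parts, so with N = 1011 the expected counts are:
  long-rooted: 1011 × 1/4 = 252.75
  oval-rooted: 1011 × 2/4 = 505.5
  round-rooted: 1011 × 1/4 = 252.75
Contribution of round-rooted: (256 − 252.75)² / 252.75 = 0.0418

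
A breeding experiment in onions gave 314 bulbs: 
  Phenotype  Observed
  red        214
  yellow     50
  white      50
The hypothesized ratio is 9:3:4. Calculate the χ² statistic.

19.594

Expected counts for N = 314 under a 9:3:4 ratio (total parts = 16):
  red: 314 × 9/16 = 176.625
  yellow: 314 × 3/16 = 58.875
  white: 314 × 4/16 = 78.5
χ² = Σ (O − E)² / E
  red: (214 − 176.625)² / 176.625 = 7.9088
  yellow: (50 − 58.875)² / 58.875 = 1.3378
  white: (50 − 78.5)² / 78.5 = 10.3471
χ² = 7.9088 + 1.3378 + 10.3471 = 19.5937 ≈ 19.594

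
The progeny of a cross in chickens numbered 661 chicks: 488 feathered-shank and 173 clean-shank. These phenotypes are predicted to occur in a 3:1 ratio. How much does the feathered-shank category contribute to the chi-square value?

Expected counts for N = 661 under a 3:1 ratio (total parts = 4):
  feathered-shank: 661 × 3/4 = 495.75
  clean-shank: 661 × 1/4 = 165.25
Contribution of feathered-shank: (488 − 495.75)² / 495.75 = 0.1212

0.121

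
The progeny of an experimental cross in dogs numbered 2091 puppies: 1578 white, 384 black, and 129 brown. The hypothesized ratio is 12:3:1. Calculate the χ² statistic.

Expected counts for N = 2091 under a 12:3:1 ratio (total parts = 16):
  white: 2091 × 12/16 = 1568.25
  black: 2091 × 3/16 = 392.0625
  brown: 2091 × 1/16 = 130.6875
χ² = Σ (O − E)² / E
  white: (1578 − 1568.25)² / 1568.25 = 0.0606
  black: (384 − 392.0625)² / 392.0625 = 0.1658
  brown: (129 − 130.6875)² / 130.6875 = 0.0218
χ² = 0.0606 + 0.1658 + 0.0218 = 0.2482 ≈ 0.248

0.248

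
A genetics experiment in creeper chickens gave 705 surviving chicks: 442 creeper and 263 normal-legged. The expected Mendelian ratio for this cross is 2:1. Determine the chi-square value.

The 2:1 ratio has 3 parts, so with N = 705 the expected counts are:
  creeper: 705 × 2/3 = 470
  normal-legged: 705 × 1/3 = 235
χ² = Σ (O − E)² / E
  creeper: (442 − 470)² / 470 = 1.6681
  normal-legged: (263 − 235)² / 235 = 3.3362
χ² = 1.6681 + 3.3362 = 5.0043 ≈ 5.004

5.004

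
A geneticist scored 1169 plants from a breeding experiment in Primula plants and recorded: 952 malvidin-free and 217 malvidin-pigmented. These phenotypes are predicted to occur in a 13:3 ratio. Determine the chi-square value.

0.027

Expected counts for N = 1169 under a 13:3 ratio (total parts = 16):
  malvidin-free: 1169 × 13/16 = 949.8125
  malvidin-pigmented: 1169 × 3/16 = 219.1875
χ² = Σ (O − E)² / E
  malvidin-free: (952 − 949.8125)² / 949.8125 = 0.0050
  malvidin-pigmented: (217 − 219.1875)² / 219.1875 = 0.0218
χ² = 0.0050 + 0.0218 = 0.0268 ≈ 0.027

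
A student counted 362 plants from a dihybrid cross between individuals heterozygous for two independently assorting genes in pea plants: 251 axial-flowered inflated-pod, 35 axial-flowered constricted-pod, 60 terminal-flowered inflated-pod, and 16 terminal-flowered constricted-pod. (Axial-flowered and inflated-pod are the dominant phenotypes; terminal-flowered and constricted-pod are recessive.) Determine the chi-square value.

29.799

A dihybrid F₂ with independent assortment and complete dominance at both loci gives a 9:3:3:1 phenotypic ratio.
Under the 9:3:3:1 hypothesis (Σ ratio = 16, N = 362):
  axial-flowered inflated-pod: 362 × 9/16 = 203.625
  axial-flowered constricted-pod: 362 × 3/16 = 67.875
  terminal-flowered inflated-pod: 362 × 3/16 = 67.875
  terminal-flowered constricted-pod: 362 × 1/16 = 22.625
χ² = Σ (O − E)² / E
  axial-flowered inflated-pod: (251 − 203.625)² / 203.625 = 11.0222
  axial-flowered constricted-pod: (35 − 67.875)² / 67.875 = 15.9229
  terminal-flowered inflated-pod: (60 − 67.875)² / 67.875 = 0.9137
  terminal-flowered constricted-pod: (16 − 22.625)² / 22.625 = 1.9399
χ² = 11.0222 + 15.9229 + 0.9137 + 1.9399 = 29.7987 ≈ 29.799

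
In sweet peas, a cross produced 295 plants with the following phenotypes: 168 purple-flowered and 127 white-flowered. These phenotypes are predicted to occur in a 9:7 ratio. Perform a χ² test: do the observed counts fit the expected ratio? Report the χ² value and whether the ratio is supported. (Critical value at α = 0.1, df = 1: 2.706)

0.059; consistent

The 9:7 ratio has 16 parts, so with N = 295 the expected counts are:
  purple-flowered: 295 × 9/16 = 165.9375
  white-flowered: 295 × 7/16 = 129.0625
χ² = Σ (O − E)² / E
  purple-flowered: (168 − 165.9375)² / 165.9375 = 0.0256
  white-flowered: (127 − 129.0625)² / 129.0625 = 0.0330
χ² = 0.0256 + 0.0330 = 0.0586 ≈ 0.059
Degrees of freedom = 2 − 1 = 1; critical value at α = 0.1 is 2.706.
Since 0.059 < 2.706, we fail to reject the null hypothesis — the data are consistent with the 9:7 ratio.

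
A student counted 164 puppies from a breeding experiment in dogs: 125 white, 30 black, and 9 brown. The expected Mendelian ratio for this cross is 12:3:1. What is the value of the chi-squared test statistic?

Total ratio parts = 16. Expected numbers out of 164:
  white: 164 × 12/16 = 123
  black: 164 × 3/16 = 30.75
  brown: 164 × 1/16 = 10.25
χ² = Σ (O − E)² / E
  white: (125 − 123)² / 123 = 0.0325
  black: (30 − 30.75)² / 30.75 = 0.0183
  brown: (9 − 10.25)² / 10.25 = 0.1524
χ² = 0.0325 + 0.0183 + 0.1524 = 0.2032 ≈ 0.203

0.203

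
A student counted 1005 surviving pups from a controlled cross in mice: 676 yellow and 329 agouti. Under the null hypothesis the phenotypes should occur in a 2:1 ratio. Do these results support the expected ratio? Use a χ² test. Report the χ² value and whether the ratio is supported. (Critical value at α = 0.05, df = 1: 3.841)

0.161; consistent

The 2:1 ratio has 3 parts, so with N = 1005 the expected counts are:
  yellow: 1005 × 2/3 = 670
  agouti: 1005 × 1/3 = 335
χ² = Σ (O − E)² / E
  yellow: (676 − 670)² / 670 = 0.0537
  agouti: (329 − 335)² / 335 = 0.1075
χ² = 0.0537 + 0.1075 = 0.1612 ≈ 0.161
Degrees of freedom = 2 − 1 = 1; critical value at α = 0.05 is 3.841.
Since 0.161 < 3.841, we fail to reject the null hypothesis — the data are consistent with the 2:1 ratio.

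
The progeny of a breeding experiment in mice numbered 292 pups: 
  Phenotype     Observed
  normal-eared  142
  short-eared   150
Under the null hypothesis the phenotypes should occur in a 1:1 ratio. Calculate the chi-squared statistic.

0.219

Under the 1:1 hypothesis (Σ ratio = 2, N = 292):
  normal-eared: 292 × 1/2 = 146
  short-eared: 292 × 1/2 = 146
χ² = Σ (O − E)² / E
  normal-eared: (142 − 146)² / 146 = 0.1096
  short-eared: (150 − 146)² / 146 = 0.1096
χ² = 0.1096 + 0.1096 = 0.2192 ≈ 0.219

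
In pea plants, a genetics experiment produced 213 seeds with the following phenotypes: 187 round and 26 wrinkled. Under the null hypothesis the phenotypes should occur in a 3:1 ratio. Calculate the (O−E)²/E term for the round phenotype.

4.648

Total ratio parts = 4. Expected numbers out of 213:
  round: 213 × 3/4 = 159.75
  wrinkled: 213 × 1/4 = 53.25
Contribution of round: (187 − 159.75)² / 159.75 = 4.6483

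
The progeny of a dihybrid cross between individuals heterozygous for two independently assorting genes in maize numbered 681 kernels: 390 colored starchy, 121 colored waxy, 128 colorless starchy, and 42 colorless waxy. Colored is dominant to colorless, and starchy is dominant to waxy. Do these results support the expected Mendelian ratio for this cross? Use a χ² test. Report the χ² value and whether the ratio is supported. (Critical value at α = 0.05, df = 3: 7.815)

A dihybrid F₂ with independent assortment and complete dominance at both loci gives a 9:3:3:1 phenotypic ratio.
Under the 9:3:3:1 hypothesis (Σ ratio = 16, N = 681):
  colored starchy: 681 × 9/16 = 383.0625
  colored waxy: 681 × 3/16 = 127.6875
  colorless starchy: 681 × 3/16 = 127.6875
  colorless waxy: 681 × 1/16 = 42.5625
χ² = Σ (O − E)² / E
  colored starchy: (390 − 383.0625)² / 383.0625 = 0.1256
  colored waxy: (121 − 127.6875)² / 127.6875 = 0.3503
  colorless starchy: (128 − 127.6875)² / 127.6875 = 0.0008
  colorless waxy: (42 − 42.5625)² / 42.5625 = 0.0074
χ² = 0.1256 + 0.3503 + 0.0008 + 0.0074 = 0.4841 ≈ 0.484
Degrees of freedom = 4 − 1 = 3; critical value at α = 0.05 is 7.815.
Since 0.484 < 7.815, we fail to reject the null hypothesis — the data are consistent with the 9:3:3:1 ratio.

0.484; consistent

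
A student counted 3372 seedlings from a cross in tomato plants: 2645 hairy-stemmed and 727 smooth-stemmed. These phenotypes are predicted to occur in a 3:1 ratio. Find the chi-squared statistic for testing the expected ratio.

21.283

The 3:1 ratio has 4 parts, so with N = 3372 the expected counts are:
  hairy-stemmed: 3372 × 3/4 = 2529
  smooth-stemmed: 3372 × 1/4 = 843
χ² = Σ (O − E)² / E
  hairy-stemmed: (2645 − 2529)² / 2529 = 5.3207
  smooth-stemmed: (727 − 843)² / 843 = 15.9620
χ² = 5.3207 + 15.9620 = 21.2827 ≈ 21.283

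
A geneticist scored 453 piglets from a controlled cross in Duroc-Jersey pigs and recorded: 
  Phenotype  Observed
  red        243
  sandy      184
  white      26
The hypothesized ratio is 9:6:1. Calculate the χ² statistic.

1.911

Under the 9:6:1 hypothesis (Σ ratio = 16, N = 453):
  red: 453 × 9/16 = 254.8125
  sandy: 453 × 6/16 = 169.875
  white: 453 × 1/16 = 28.3125
χ² = Σ (O − E)² / E
  red: (243 − 254.8125)² / 254.8125 = 0.5476
  sandy: (184 − 169.875)² / 169.875 = 1.1745
  white: (26 − 28.3125)² / 28.3125 = 0.1889
χ² = 0.5476 + 1.1745 + 0.1889 = 1.911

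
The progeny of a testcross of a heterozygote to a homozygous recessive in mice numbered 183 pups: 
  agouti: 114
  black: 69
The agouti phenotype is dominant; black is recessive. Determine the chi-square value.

A testcross of a heterozygote (Aa × aa) gives a 1:1 phenotypic ratio.
The 1:1 ratio has 2 parts, so with N = 183 the expected counts are:
  agouti: 183 × 1/2 = 91.5
  black: 183 × 1/2 = 91.5
χ² = Σ (O − E)² / E
  agouti: (114 − 91.5)² / 91.5 = 5.5328
  black: (69 − 91.5)² / 91.5 = 5.5328
χ² = 5.5328 + 5.5328 = 11.0656 ≈ 11.066

11.066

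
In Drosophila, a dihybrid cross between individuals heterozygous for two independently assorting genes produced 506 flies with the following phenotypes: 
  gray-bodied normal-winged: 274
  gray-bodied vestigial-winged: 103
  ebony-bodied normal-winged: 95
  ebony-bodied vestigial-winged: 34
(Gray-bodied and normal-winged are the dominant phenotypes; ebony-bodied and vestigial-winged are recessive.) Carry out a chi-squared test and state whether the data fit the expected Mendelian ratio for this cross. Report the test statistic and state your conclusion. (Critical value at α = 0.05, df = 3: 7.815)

1.271; consistent

A dihybrid F₂ with independent assortment and complete dominance at both loci gives a 9:3:3:1 phenotypic ratio.
Under the 9:3:3:1 hypothesis (Σ ratio = 16, N = 506):
  gray-bodied normal-winged: 506 × 9/16 = 284.625
  gray-bodied vestigial-winged: 506 × 3/16 = 94.875
  ebony-bodied normal-winged: 506 × 3/16 = 94.875
  ebony-bodied vestigial-winged: 506 × 1/16 = 31.625
χ² = Σ (O − E)² / E
  gray-bodied normal-winged: (274 − 284.625)² / 284.625 = 0.3966
  gray-bodied vestigial-winged: (103 − 94.875)² / 94.875 = 0.6958
  ebony-bodied normal-winged: (95 − 94.875)² / 94.875 = 0.0002
  ebony-bodied vestigial-winged: (34 − 31.625)² / 31.625 = 0.1784
χ² = 0.3966 + 0.6958 + 0.0002 + 0.1784 = 1.271
Degrees of freedom = 4 − 1 = 3; critical value at α = 0.05 is 7.815.
Since 1.271 < 7.815, we fail to reject the null hypothesis — the data are consistent with the 9:3:3:1 ratio.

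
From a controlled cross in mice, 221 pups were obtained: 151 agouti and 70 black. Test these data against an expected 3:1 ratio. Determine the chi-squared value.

Total ratio parts = 4. Expected numbers out of 221:
  agouti: 221 × 3/4 = 165.75
  black: 221 × 1/4 = 55.25
χ² = Σ (O − E)² / E
  agouti: (151 − 165.75)² / 165.75 = 1.3126
  black: (70 − 55.25)² / 55.25 = 3.9378
χ² = 1.3126 + 3.9378 = 5.2504 ≈ 5.250

5.250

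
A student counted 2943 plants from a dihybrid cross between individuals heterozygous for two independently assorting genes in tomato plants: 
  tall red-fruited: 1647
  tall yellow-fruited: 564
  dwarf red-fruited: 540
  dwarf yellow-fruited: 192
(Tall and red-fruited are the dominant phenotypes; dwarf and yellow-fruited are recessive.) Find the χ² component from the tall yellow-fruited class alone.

A dihybrid F₂ with independent assortment and complete dominance at both loci gives a 9:3:3:1 phenotypic ratio.
Total ratio parts = 16. Expected numbers out of 2943:
  tall red-fruited: 2943 × 9/16 = 1655.4375
  tall yellow-fruited: 2943 × 3/16 = 551.8125
  dwarf red-fruited: 2943 × 3/16 = 551.8125
  dwarf yellow-fruited: 2943 × 1/16 = 183.9375
Contribution of tall yellow-fruited: (564 − 551.8125)² / 551.8125 = 0.2692

0.269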